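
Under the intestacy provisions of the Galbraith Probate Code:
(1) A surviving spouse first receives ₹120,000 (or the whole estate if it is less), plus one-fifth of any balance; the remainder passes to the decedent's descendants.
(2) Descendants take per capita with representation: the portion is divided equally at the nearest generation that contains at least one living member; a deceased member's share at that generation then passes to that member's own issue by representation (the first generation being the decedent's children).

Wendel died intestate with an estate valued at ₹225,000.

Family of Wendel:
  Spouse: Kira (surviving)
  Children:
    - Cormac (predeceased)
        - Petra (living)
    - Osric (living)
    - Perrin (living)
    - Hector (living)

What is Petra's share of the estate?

Petra receives ₹21,000.

Kira first takes ₹120,000, leaving a balance of ₹105,000. Kira then takes one-fifth of the balance (₹21,000), for a total of ₹141,000. The remaining ₹84,000 passes to the descendants.
The descendants' portion (₹84,000) is divided into 4 shares of ₹21,000: Osric, Perrin, and Hector each take ₹21,000; Cormac's ₹21,000 share passes to Cormac's issue.
Cormac's share (₹21,000) passes entirely to Petra.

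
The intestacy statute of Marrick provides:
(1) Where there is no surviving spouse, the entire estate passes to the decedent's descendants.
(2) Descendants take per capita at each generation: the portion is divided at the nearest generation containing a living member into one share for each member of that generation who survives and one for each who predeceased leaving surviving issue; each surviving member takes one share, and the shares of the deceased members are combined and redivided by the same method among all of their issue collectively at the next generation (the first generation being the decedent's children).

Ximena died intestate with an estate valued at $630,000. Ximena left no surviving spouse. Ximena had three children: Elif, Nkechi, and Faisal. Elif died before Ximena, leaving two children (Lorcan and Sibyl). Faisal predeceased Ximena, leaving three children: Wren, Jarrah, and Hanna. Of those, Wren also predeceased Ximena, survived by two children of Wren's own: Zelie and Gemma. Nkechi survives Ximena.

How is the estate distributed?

The entire $630,000 passes to the descendants.
That amount ($630,000) is divided at the children's generation into 3 shares of $210,000. Nkechi takes $210,000. The 2 shares of the deceased (Elif and Faisal) are combined into a pool of $420,000.
That pool ($420,000) is divided at the grandchildren's generation into 5 shares of $84,000. Lorcan, Sibyl, Jarrah, and Hanna each take $84,000. The remaining share for the deceased Wren ($84,000) is carried to the next generation.
That pool ($84,000) is divided at the great-grandchildren's generation equally among Zelie and Gemma: $42,000 each.

Lorcan: $84,000; Sibyl: $84,000; Nkechi: $210,000; Zelie: $42,000; Gemma: $42,000; Jarrah: $84,000; Hanna: $84,000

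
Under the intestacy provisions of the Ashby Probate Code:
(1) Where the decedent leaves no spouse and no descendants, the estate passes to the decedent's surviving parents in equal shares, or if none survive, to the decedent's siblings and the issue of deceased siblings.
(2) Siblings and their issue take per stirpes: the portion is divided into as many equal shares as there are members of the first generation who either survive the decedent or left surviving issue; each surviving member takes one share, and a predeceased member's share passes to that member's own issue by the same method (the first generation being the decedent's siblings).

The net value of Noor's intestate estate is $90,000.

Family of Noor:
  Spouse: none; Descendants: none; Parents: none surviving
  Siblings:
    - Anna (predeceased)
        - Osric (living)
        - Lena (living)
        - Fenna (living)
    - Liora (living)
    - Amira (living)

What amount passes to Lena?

The entire $90,000 passes to the siblings and their issue.
That amount ($90,000) is divided into 3 shares of $30,000: Liora and Amira each take $30,000; Anna's $30,000 share passes to Anna's issue.
Anna's share ($30,000) is divided into 3 shares of $10,000: Osric, Lena, and Fenna each take $10,000.

Lena receives $10,000.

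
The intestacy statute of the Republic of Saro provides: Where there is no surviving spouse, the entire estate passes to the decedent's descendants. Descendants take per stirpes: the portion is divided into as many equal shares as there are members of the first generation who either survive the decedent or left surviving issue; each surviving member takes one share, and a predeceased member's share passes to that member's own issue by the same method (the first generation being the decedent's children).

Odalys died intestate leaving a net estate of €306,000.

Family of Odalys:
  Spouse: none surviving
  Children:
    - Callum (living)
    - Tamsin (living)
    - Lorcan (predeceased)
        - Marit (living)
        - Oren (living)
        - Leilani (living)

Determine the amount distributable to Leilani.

The entire €306,000 passes to the descendants.
That amount (€306,000) is divided into 3 shares of €102,000: Callum and Tamsin each take €102,000; Lorcan's €102,000 share passes to Lorcan's issue.
Lorcan's share (€102,000) is divided into 3 shares of €34,000: Marit, Oren, and Leilani each take €34,000.

Leilani receives €34,000.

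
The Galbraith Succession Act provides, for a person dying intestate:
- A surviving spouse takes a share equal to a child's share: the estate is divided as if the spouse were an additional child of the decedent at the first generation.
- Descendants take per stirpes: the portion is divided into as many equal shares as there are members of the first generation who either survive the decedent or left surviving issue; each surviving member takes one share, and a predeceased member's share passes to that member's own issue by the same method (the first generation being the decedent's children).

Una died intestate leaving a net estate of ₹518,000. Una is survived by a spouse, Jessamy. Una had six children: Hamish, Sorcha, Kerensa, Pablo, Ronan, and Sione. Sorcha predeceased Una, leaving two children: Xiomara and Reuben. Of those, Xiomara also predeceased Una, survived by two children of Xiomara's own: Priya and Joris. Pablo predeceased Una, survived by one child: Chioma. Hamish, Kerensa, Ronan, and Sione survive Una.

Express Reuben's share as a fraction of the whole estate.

The spouse counts as an additional share at the children's level, so there are 7 primary shares of ₹74,000. Jessamy takes one such share (₹74,000).
The children's combined portion (₹444,000) is divided into 6 shares of ₹74,000: Hamish, Kerensa, Ronan, and Sione each take ₹74,000; Sorcha's ₹74,000 share passes to Sorcha's issue; Pablo's ₹74,000 share passes to Pablo's issue.
Sorcha's share (₹74,000) is divided into 2 shares of ₹37,000: Reuben takes ₹37,000; Xiomara's ₹37,000 share passes to Xiomara's issue.
Xiomara's share (₹37,000) is divided into 2 shares of ₹18,500: Priya and Joris each take ₹18,500.
Pablo's share (₹74,000) passes entirely to Chioma.

Reuben receives 1/14 of the estate.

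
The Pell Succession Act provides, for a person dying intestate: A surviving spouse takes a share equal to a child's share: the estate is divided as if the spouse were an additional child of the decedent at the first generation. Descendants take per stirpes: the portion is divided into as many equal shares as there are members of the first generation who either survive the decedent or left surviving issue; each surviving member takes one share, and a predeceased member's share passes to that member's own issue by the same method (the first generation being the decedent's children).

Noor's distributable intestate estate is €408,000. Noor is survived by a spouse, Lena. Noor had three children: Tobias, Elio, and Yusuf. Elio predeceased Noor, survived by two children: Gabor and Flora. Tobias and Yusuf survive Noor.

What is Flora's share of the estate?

Flora receives €51,000.

The spouse counts as an additional share at the children's level, so there are 4 primary shares of €102,000. Lena takes one such share (€102,000).
The children's combined portion (€306,000) is divided into 3 shares of €102,000: Tobias and Yusuf each take €102,000; Elio's €102,000 share passes to Elio's issue.
Elio's share (€102,000) is divided into 2 shares of €51,000: Gabor and Flora each take €51,000.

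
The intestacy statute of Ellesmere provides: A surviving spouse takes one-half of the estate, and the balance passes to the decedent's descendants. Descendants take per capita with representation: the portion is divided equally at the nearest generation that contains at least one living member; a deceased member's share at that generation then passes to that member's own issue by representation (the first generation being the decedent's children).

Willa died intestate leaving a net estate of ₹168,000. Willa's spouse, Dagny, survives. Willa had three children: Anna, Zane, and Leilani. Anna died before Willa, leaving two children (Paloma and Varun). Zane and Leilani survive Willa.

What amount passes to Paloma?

Paloma receives ₹14,000.

Dagny takes one-half of ₹168,000 = ₹84,000. The remaining ₹84,000 passes to the descendants.
The descendants' portion (₹84,000) is divided into 3 shares of ₹28,000: Zane and Leilani each take ₹28,000; Anna's ₹28,000 share passes to Anna's issue.
Anna's share (₹28,000) is divided into 2 shares of ₹14,000: Paloma and Varun each take ₹14,000.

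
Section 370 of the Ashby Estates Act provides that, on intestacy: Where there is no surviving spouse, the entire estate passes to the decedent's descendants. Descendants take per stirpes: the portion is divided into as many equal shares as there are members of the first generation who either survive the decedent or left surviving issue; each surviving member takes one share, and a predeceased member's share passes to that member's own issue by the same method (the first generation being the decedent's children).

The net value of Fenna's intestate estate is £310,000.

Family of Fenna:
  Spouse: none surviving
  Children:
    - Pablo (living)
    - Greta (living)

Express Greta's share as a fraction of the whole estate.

Greta receives 1/2 of the estate.

The entire £310,000 passes to the descendants.
That amount (£310,000) is divided into 2 shares of £155,000: Pablo and Greta each take £155,000.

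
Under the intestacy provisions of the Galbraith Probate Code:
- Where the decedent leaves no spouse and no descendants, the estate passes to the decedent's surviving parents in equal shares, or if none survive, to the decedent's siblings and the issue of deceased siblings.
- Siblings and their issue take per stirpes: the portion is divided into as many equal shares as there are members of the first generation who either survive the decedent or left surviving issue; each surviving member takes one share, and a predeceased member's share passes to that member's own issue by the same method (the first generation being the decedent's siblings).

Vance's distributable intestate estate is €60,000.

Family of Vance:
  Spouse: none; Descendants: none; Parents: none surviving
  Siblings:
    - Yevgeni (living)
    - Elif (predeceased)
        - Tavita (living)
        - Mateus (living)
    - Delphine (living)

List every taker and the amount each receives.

The entire €60,000 passes to the siblings and their issue.
That amount (€60,000) is divided into 3 shares of €20,000: Yevgeni and Delphine each take €20,000; Elif's €20,000 share passes to Elif's issue.
Elif's share (€20,000) is divided into 2 shares of €10,000: Tavita and Mateus each take €10,000.

Yevgeni: €20,000; Tavita: €10,000; Mateus: €10,000; Delphine: €20,000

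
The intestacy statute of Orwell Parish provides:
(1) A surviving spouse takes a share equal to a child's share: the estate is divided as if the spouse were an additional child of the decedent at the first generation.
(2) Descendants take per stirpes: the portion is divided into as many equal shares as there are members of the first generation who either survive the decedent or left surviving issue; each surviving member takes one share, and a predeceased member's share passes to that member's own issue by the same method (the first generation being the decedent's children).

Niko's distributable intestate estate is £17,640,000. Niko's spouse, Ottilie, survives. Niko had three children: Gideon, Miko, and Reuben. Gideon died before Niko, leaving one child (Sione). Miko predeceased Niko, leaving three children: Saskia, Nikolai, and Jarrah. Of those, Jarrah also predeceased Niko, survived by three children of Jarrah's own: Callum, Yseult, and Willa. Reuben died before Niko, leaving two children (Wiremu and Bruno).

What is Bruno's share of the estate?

The spouse counts as an additional share at the children's level, so there are 4 primary shares of £4,410,000. Ottilie takes one such share (£4,410,000).
The children's combined portion (£13,230,000) is divided into 3 shares of £4,410,000: Gideon's £4,410,000 share passes to Gideon's issue; Miko's £4,410,000 share passes to Miko's issue; Reuben's £4,410,000 share passes to Reuben's issue.
Gideon's share (£4,410,000) passes entirely to Sione.
Miko's share (£4,410,000) is divided into 3 shares of £1,470,000: Saskia and Nikolai each take £1,470,000; Jarrah's £1,470,000 share passes to Jarrah's issue.
Jarrah's share (£1,470,000) is divided into 3 shares of £490,000: Callum, Yseult, and Willa each take £490,000.
Reuben's share (£4,410,000) is divided into 2 shares of £2,205,000: Wiremu and Bruno each take £2,205,000.

Bruno receives £2,205,000.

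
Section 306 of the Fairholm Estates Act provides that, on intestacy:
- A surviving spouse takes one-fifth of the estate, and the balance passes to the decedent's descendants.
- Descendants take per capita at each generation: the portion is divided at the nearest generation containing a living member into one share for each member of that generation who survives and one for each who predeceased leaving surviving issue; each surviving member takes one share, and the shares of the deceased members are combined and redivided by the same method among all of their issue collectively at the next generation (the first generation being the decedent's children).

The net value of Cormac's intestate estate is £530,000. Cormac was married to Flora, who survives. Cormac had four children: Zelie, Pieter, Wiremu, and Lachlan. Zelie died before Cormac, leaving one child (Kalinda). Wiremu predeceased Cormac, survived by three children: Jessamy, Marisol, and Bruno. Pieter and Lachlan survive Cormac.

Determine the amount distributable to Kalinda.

Flora takes one-fifth of £530,000 = £106,000. The remaining £424,000 passes to the descendants.
The descendants' portion (£424,000) is divided at the children's generation into 4 shares of £106,000. Pieter and Lachlan each take £106,000. The 2 shares of the deceased (Zelie and Wiremu) are combined into a pool of £212,000.
That pool (£212,000) is divided at the grandchildren's generation equally among Kalinda, Jessamy, Marisol, and Bruno: £53,000 each.

Kalinda receives £53,000.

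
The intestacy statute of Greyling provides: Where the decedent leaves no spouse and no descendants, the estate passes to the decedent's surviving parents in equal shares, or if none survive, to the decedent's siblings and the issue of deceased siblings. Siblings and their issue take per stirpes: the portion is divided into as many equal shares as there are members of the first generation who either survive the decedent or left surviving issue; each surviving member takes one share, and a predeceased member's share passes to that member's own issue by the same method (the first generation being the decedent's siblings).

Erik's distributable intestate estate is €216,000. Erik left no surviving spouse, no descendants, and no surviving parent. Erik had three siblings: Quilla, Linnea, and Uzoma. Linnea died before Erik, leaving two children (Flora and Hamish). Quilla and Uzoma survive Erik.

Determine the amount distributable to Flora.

Flora receives €36,000.

The entire €216,000 passes to the siblings and their issue.
That amount (€216,000) is divided into 3 shares of €72,000: Quilla and Uzoma each take €72,000; Linnea's €72,000 share passes to Linnea's issue.
Linnea's share (€72,000) is divided into 2 shares of €36,000: Flora and Hamish each take €36,000.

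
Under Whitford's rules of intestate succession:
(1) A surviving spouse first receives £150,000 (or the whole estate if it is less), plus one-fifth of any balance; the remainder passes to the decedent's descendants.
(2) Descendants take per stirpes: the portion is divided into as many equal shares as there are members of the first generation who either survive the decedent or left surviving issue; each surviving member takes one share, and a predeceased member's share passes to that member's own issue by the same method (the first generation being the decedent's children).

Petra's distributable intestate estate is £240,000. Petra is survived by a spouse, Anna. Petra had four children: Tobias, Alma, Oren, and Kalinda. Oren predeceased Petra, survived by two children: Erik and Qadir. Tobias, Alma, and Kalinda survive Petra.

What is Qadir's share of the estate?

Anna first takes £150,000, leaving a balance of £90,000. Anna then takes one-fifth of the balance (£18,000), for a total of £168,000. The remaining £72,000 passes to the descendants.
The descendants' portion (£72,000) is divided into 4 shares of £18,000: Tobias, Alma, and Kalinda each take £18,000; Oren's £18,000 share passes to Oren's issue.
Oren's share (£18,000) is divided into 2 shares of £9,000: Erik and Qadir each take £9,000.

Qadir receives £9,000.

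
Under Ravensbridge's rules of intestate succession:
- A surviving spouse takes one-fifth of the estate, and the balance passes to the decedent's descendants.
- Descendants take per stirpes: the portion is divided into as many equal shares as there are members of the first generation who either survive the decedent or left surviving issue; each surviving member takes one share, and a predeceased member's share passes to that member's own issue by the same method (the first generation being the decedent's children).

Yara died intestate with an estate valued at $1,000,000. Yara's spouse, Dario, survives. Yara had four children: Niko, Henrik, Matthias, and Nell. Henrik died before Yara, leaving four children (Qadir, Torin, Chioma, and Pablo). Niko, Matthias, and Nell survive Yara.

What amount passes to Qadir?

Dario takes one-fifth of $1,000,000 = $200,000. The remaining $800,000 passes to the descendants.
The descendants' portion ($800,000) is divided into 4 shares of $200,000: Niko, Matthias, and Nell each take $200,000; Henrik's $200,000 share passes to Henrik's issue.
Henrik's share ($200,000) is divided into 4 shares of $50,000: Qadir, Torin, Chioma, and Pablo each take $50,000.

Qadir receives $50,000.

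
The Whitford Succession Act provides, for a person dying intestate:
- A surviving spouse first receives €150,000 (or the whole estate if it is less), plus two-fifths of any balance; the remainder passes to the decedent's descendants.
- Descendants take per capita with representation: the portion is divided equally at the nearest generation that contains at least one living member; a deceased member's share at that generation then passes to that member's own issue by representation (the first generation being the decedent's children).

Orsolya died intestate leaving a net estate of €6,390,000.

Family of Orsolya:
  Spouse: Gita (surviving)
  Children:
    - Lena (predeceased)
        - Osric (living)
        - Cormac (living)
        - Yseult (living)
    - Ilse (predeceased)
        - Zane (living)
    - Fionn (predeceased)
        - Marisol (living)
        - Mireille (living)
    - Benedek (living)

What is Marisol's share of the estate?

Gita first takes €150,000, leaving a balance of €6,240,000. Gita then takes two-fifths of the balance (€2,496,000), for a total of €2,646,000. The remaining €3,744,000 passes to the descendants.
The descendants' portion (€3,744,000) is divided into 4 shares of €936,000: Benedek takes €936,000; Lena's €936,000 share passes to Lena's issue; Ilse's €936,000 share passes to Ilse's issue; Fionn's €936,000 share passes to Fionn's issue.
Lena's share (€936,000) is divided into 3 shares of €312,000: Osric, Cormac, and Yseult each take €312,000.
Ilse's share (€936,000) passes entirely to Zane.
Fionn's share (€936,000) is divided into 2 shares of €468,000: Marisol and Mireille each take €468,000.

Marisol receives €468,000.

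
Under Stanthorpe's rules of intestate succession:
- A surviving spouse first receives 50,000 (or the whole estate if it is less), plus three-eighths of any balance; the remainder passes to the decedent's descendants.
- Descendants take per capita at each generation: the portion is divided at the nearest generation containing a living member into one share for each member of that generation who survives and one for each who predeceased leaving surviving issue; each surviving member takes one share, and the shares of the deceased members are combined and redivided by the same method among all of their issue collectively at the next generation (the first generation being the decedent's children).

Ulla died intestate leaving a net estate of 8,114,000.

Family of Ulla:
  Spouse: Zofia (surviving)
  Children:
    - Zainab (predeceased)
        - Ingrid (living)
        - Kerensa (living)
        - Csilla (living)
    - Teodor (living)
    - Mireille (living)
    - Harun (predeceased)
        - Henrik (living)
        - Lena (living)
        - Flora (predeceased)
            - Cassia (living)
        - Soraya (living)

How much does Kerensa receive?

Kerensa receives 360,000.

Zofia first takes 50,000, leaving a balance of 8,064,000. Zofia then takes three-eighths of the balance (3,024,000), for a total of 3,074,000. The remaining 5,040,000 passes to the descendants.
The descendants' portion (5,040,000) is divided at the children's generation into 4 shares of 1,260,000. Teodor and Mireille each take 1,260,000. The 2 shares of the deceased (Zainab and Harun) are combined into a pool of 2,520,000.
That pool (2,520,000) is divided at the grandchildren's generation into 7 shares of 360,000. Ingrid, Kerensa, Csilla, Henrik, Lena, and Soraya each take 360,000. The remaining share for the deceased Flora (360,000) is carried to the next generation.
That pool (360,000) passes entirely to Cassia, the sole taker at the great-grandchildren's generation.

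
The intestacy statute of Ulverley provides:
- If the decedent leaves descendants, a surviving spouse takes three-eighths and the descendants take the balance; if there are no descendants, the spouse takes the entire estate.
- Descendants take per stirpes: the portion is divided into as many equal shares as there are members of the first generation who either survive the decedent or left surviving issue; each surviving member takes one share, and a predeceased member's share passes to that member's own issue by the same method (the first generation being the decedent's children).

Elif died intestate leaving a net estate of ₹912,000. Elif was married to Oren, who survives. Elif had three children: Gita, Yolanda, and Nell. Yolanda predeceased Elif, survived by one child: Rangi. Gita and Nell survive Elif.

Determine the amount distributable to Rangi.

Oren takes three-eighths of ₹912,000 = ₹342,000. The remaining ₹570,000 passes to the descendants.
The descendants' portion (₹570,000) is divided into 3 shares of ₹190,000: Gita and Nell each take ₹190,000; Yolanda's ₹190,000 share passes to Yolanda's issue.
Yolanda's share (₹190,000) passes entirely to Rangi.

Rangi receives ₹190,000.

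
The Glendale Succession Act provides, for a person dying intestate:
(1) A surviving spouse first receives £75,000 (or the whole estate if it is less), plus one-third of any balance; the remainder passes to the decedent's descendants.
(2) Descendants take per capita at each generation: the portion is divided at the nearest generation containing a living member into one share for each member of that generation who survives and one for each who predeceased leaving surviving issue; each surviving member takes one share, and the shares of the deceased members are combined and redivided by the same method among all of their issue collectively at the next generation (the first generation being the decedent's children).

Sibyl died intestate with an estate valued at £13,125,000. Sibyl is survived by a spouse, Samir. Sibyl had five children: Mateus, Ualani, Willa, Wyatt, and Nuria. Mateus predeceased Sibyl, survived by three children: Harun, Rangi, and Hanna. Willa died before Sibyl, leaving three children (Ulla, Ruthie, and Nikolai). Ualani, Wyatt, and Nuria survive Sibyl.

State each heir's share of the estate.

Samir: £4,425,000; Harun: £580,000; Rangi: £580,000; Hanna: £580,000; Ualani: £1,740,000; Ulla: £580,000; Ruthie: £580,000; Nikolai: £580,000; Wyatt: £1,740,000; Nuria: £1,740,000

Samir first takes £75,000, leaving a balance of £13,050,000. Samir then takes one-third of the balance (£4,350,000), for a total of £4,425,000. The remaining £8,700,000 passes to the descendants.
The descendants' portion (£8,700,000) is divided at the children's generation into 5 shares of £1,740,000. Ualani, Wyatt, and Nuria each take £1,740,000. The 2 shares of the deceased (Mateus and Willa) are combined into a pool of £3,480,000.
That pool (£3,480,000) is divided at the grandchildren's generation equally among Harun, Rangi, Hanna, Ulla, Ruthie, and Nikolai: £580,000 each.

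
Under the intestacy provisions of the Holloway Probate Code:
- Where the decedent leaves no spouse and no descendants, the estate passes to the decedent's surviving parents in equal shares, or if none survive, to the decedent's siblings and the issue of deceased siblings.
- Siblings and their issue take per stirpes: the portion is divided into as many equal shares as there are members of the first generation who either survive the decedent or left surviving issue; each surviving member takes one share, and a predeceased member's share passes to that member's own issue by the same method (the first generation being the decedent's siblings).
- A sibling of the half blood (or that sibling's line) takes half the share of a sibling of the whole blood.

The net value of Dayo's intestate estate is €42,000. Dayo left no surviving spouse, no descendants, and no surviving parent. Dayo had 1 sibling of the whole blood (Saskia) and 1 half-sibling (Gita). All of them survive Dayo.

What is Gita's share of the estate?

Gita receives €14,000.

The entire €42,000 passes to the siblings and their issue.
Counting each half-blood sibling's line as half a unit, there are 3/2 units in €42,000, so one unit is €28,000. Whole-blood lines (Saskia) take €28,000 each; half-blood lines (Gita) take €14,000 each.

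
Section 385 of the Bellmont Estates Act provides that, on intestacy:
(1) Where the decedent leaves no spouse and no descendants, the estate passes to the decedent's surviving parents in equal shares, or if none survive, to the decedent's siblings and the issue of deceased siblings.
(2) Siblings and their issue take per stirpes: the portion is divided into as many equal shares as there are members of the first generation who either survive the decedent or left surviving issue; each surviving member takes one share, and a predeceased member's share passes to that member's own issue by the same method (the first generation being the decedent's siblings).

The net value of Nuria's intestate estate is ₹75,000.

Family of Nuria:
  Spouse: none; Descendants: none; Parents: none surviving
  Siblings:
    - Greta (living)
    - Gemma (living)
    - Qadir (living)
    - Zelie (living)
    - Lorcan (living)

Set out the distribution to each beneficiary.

The entire ₹75,000 passes to the siblings and their issue.
That amount (₹75,000) is divided into 5 shares of ₹15,000: Greta, Gemma, Qadir, Zelie, and Lorcan each take ₹15,000.

Greta: ₹15,000; Gemma: ₹15,000; Qadir: ₹15,000; Zelie: ₹15,000; Lorcan: ₹15,000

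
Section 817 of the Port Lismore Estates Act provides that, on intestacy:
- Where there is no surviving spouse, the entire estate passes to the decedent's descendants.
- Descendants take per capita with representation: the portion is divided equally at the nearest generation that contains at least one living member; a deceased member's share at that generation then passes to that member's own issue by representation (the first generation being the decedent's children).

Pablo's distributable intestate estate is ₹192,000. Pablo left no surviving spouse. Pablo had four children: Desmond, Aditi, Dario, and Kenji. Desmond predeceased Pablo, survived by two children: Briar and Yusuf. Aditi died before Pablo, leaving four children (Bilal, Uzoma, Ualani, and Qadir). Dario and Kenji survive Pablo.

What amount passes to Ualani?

Ualani receives ₹12,000.

The entire ₹192,000 passes to the descendants.
That amount (₹192,000) is divided into 4 shares of ₹48,000: Dario and Kenji each take ₹48,000; Desmond's ₹48,000 share passes to Desmond's issue; Aditi's ₹48,000 share passes to Aditi's issue.
Desmond's share (₹48,000) is divided into 2 shares of ₹24,000: Briar and Yusuf each take ₹24,000.
Aditi's share (₹48,000) is divided into 4 shares of ₹12,000: Bilal, Uzoma, Ualani, and Qadir each take ₹12,000.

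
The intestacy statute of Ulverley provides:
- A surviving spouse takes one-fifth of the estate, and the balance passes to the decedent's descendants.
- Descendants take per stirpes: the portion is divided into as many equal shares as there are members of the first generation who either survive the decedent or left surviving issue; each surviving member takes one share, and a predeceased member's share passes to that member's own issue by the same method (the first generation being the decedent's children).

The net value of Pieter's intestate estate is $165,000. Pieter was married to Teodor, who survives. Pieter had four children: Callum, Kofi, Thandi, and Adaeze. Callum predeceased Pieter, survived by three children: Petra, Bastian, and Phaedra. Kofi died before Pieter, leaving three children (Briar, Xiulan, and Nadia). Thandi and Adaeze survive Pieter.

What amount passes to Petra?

Teodor takes one-fifth of $165,000 = $33,000. The remaining $132,000 passes to the descendants.
The descendants' portion ($132,000) is divided into 4 shares of $33,000: Thandi and Adaeze each take $33,000; Callum's $33,000 share passes to Callum's issue; Kofi's $33,000 share passes to Kofi's issue.
Callum's share ($33,000) is divided into 3 shares of $11,000: Petra, Bastian, and Phaedra each take $11,000.
Kofi's share ($33,000) is divided into 3 shares of $11,000: Briar, Xiulan, and Nadia each take $11,000.

Petra receives $11,000.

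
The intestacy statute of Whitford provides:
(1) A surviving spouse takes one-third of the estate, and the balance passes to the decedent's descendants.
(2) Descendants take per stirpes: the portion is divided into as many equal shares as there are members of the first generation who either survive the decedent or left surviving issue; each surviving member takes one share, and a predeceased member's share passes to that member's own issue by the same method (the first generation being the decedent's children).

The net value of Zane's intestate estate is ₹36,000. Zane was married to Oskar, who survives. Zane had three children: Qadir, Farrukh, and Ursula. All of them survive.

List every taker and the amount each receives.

Oskar takes one-third of ₹36,000 = ₹12,000. The remaining ₹24,000 passes to the descendants.
The descendants' portion (₹24,000) is divided into 3 shares of ₹8,000: Qadir, Farrukh, and Ursula each take ₹8,000.

Oskar: ₹12,000; Qadir: ₹8,000; Farrukh: ₹8,000; Ursula: ₹8,000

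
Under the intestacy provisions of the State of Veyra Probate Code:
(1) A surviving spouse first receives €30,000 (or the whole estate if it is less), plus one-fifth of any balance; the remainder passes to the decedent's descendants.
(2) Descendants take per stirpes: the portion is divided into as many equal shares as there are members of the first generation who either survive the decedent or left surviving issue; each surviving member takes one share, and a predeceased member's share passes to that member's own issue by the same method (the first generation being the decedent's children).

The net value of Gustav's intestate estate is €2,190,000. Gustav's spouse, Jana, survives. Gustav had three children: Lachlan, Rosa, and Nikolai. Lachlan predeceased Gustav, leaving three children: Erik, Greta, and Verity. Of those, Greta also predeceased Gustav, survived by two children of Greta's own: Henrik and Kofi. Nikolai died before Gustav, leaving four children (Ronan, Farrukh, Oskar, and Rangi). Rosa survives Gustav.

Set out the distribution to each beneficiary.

Jana first takes €30,000, leaving a balance of €2,160,000. Jana then takes one-fifth of the balance (€432,000), for a total of €462,000. The remaining €1,728,000 passes to the descendants.
The descendants' portion (€1,728,000) is divided into 3 shares of €576,000: Rosa takes €576,000; Lachlan's €576,000 share passes to Lachlan's issue; Nikolai's €576,000 share passes to Nikolai's issue.
Lachlan's share (€576,000) is divided into 3 shares of €192,000: Erik and Verity each take €192,000; Greta's €192,000 share passes to Greta's issue.
Greta's share (€192,000) is divided into 2 shares of €96,000: Henrik and Kofi each take €96,000.
Nikolai's share (€576,000) is divided into 4 shares of €144,000: Ronan, Farrukh, Oskar, and Rangi each take €144,000.

Jana: €462,000; Erik: €192,000; Henrik: €96,000; Kofi: €96,000; Verity: €192,000; Rosa: €576,000; Ronan: €144,000; Farrukh: €144,000; Oskar: €144,000; Rangi: €144,000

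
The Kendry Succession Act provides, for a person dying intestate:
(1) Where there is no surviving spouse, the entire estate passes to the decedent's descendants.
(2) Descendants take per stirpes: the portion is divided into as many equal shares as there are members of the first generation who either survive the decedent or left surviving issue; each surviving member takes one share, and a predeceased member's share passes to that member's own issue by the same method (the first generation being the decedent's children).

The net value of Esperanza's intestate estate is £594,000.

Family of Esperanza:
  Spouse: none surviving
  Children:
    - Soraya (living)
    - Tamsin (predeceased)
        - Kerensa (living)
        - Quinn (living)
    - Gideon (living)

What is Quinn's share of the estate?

The entire £594,000 passes to the descendants.
That amount (£594,000) is divided into 3 shares of £198,000: Soraya and Gideon each take £198,000; Tamsin's £198,000 share passes to Tamsin's issue.
Tamsin's share (£198,000) is divided into 2 shares of £99,000: Kerensa and Quinn each take £99,000.

Quinn receives £99,000.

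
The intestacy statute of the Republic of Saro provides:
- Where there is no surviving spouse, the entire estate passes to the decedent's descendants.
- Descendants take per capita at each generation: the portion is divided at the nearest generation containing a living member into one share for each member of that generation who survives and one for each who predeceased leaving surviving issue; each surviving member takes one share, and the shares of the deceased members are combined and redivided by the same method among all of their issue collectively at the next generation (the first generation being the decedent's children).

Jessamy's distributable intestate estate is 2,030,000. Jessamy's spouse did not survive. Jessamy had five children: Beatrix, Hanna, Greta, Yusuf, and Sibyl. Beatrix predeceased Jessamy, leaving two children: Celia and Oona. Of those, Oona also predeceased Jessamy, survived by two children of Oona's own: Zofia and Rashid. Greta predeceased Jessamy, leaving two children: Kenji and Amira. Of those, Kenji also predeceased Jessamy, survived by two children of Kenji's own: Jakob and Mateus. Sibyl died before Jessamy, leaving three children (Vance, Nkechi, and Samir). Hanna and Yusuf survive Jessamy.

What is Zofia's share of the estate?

The entire 2,030,000 passes to the descendants.
That amount (2,030,000) is divided at the children's generation into 5 shares of 406,000. Hanna and Yusuf each take 406,000. The 3 shares of the deceased (Beatrix, Greta, and Sibyl) are combined into a pool of 1,218,000.
That pool (1,218,000) is divided at the grandchildren's generation into 7 shares of 174,000. Celia, Amira, Vance, Nkechi, and Samir each take 174,000. The 2 shares of the deceased (Oona and Kenji) are combined into a pool of 348,000.
That pool (348,000) is divided at the great-grandchildren's generation equally among Zofia, Rashid, Jakob, and Mateus: 87,000 each.

Zofia receives 87,000.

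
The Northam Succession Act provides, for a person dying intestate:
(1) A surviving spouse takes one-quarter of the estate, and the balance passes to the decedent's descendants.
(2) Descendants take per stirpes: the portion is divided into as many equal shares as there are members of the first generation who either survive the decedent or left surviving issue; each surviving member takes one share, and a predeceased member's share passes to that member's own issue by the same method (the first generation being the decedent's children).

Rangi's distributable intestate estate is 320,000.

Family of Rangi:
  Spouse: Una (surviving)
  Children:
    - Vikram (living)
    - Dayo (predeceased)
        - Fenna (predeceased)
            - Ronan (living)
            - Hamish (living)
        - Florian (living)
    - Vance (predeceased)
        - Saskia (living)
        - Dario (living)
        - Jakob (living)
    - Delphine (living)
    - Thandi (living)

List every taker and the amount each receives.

Una takes one-quarter of 320,000 = 80,000. The remaining 240,000 passes to the descendants.
The descendants' portion (240,000) is divided into 5 shares of 48,000: Vikram, Delphine, and Thandi each take 48,000; Dayo's 48,000 share passes to Dayo's issue; Vance's 48,000 share passes to Vance's issue.
Dayo's share (48,000) is divided into 2 shares of 24,000: Florian takes 24,000; Fenna's 24,000 share passes to Fenna's issue.
Fenna's share (24,000) is divided into 2 shares of 12,000: Ronan and Hamish each take 12,000.
Vance's share (48,000) is divided into 3 shares of 16,000: Saskia, Dario, and Jakob each take 16,000.

Una: 80,000; Vikram: 48,000; Ronan: 12,000; Hamish: 12,000; Florian: 24,000; Saskia: 16,000; Dario: 16,000; Jakob: 16,000; Delphine: 48,000; Thandi: 48,000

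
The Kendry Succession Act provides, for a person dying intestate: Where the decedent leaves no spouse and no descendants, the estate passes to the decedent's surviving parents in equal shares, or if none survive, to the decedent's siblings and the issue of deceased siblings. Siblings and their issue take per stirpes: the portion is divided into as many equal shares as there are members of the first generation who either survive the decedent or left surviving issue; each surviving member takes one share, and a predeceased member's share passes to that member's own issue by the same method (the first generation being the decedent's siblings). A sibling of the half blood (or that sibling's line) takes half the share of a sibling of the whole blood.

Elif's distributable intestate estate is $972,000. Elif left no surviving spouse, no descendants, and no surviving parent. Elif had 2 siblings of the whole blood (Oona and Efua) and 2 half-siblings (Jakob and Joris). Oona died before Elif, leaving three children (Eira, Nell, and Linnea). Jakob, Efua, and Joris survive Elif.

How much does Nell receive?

Nell receives $108,000.

The entire $972,000 passes to the siblings and their issue.
Counting each half-blood sibling's line as half a unit, there are 3 units in $972,000, so one unit is $324,000. Whole-blood lines (Oona and Efua) take $324,000 each; half-blood lines (Jakob and Joris) take $162,000 each.
Oona's share ($324,000) is divided into 3 shares of $108,000: Eira, Nell, and Linnea each take $108,000.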